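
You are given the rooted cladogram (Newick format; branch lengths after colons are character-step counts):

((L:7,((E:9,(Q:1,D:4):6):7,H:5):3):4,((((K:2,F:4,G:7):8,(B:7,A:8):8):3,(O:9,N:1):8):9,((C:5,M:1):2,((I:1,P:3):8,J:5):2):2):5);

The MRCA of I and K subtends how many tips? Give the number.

12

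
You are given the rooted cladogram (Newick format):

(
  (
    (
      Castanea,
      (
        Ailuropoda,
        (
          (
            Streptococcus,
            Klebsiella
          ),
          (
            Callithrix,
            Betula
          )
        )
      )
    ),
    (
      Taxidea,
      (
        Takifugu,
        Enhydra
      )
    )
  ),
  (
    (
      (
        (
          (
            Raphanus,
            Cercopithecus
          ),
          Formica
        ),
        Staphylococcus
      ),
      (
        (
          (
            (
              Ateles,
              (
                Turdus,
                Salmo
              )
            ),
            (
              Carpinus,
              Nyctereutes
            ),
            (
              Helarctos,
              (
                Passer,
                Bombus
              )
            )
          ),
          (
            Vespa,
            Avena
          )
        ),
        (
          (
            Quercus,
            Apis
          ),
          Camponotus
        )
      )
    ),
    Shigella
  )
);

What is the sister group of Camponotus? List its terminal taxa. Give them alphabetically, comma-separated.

Apis, Quercus

Camponotus attaches to the tree at the node subtending ((Quercus,Apis),Camponotus).
The other lineage descending from that same node — the sister group — is (Quercus,Apis); its 2 tips in alphabetical order are the answer.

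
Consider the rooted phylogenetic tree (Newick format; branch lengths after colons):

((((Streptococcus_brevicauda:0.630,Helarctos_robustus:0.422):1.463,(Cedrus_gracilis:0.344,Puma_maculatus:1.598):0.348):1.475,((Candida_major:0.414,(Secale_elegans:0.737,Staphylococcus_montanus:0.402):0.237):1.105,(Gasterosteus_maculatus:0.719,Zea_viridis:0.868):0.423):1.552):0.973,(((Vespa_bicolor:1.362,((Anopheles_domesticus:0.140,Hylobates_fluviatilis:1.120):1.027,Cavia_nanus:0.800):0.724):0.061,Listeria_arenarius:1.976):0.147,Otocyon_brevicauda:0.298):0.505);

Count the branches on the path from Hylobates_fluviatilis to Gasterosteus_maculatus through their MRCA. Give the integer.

10

The MRCA of Hylobates_fluviatilis and Gasterosteus_maculatus is the root of the tree.
From Hylobates_fluviatilis up to that node: 6 branches. From Gasterosteus_maculatus up to the same node: 4 branches. Total: 6 + 4 = 10.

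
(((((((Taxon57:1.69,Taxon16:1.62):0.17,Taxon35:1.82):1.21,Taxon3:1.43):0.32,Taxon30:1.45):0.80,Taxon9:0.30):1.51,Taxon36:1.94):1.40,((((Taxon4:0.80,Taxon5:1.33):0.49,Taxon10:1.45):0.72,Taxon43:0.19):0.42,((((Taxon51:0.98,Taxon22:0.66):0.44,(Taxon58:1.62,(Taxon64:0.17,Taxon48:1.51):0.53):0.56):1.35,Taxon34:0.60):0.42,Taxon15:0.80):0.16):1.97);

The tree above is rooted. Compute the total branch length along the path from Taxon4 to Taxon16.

11.43

The path runs Taxon4 → … → MRCA → … → Taxon16; the MRCA is the root of the tree.
Branch lengths along that path: 0.80 + 0.49 + 0.72 + 0.42 + 1.97 + 1.40 + 1.51 + 0.80 + 0.32 + 1.21 + 0.17 + 1.62 = 11.43.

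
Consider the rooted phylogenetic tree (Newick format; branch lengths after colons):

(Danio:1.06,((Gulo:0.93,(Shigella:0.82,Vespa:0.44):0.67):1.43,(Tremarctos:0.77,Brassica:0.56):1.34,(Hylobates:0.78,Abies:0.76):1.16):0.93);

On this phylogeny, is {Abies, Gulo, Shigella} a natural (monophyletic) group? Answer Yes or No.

No

The MRCA of the listed taxa subtends ((Gulo,(Shigella,Vespa)),(Tremarctos,Brassica),(Hylobates,Abies)).
That clade also contains Brassica, Hylobates, Tremarctos, Vespa, which are not in the proposed group, so the group is not monophyletic.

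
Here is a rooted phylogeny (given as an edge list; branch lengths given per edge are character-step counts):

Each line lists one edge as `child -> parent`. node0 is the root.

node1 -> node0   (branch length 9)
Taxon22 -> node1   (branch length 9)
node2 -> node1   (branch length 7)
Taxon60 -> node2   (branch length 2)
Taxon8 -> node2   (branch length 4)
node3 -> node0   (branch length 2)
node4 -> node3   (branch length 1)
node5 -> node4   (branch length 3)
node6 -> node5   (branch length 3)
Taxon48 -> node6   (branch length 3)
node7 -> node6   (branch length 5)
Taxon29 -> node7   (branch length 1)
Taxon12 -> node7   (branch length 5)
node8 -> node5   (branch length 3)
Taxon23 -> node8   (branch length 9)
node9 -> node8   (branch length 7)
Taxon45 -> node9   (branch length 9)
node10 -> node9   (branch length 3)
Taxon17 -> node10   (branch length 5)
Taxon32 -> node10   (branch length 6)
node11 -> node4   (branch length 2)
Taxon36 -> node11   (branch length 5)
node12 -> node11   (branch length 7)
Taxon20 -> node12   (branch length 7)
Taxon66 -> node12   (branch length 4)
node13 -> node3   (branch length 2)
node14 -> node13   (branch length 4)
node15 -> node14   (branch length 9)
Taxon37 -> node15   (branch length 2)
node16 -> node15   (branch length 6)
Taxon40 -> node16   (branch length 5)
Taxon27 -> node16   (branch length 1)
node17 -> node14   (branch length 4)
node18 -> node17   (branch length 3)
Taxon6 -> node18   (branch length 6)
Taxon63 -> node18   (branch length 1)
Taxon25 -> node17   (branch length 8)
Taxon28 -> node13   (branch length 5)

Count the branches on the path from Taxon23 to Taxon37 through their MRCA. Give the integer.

8

The MRCA of Taxon23 and Taxon37 is the node subtending ((((Taxon48,(Taxon29,Taxon12)),(Taxon23,(Taxon45,(Taxon17,Taxon32)))),(Taxon36,(Taxon20,Taxon66))),(((Taxon37,(Taxon40,Taxon27)),((Taxon6,Taxon63),Taxon25)),Taxon28)).
From Taxon23 up to that node: 4 branches. From Taxon37 up to the same node: 4 branches. Total: 4 + 4 = 8.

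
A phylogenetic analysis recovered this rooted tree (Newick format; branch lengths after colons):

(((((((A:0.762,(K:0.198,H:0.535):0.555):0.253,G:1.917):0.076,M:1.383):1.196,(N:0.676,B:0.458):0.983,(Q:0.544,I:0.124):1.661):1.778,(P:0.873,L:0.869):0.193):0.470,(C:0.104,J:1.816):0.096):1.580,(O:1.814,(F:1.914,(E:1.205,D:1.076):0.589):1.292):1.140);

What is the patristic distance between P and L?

The path runs P → … → MRCA → … → L; the MRCA is the node subtending (P,L).
Branch lengths along that path: 0.873 + 0.869 = 1.742.

1.742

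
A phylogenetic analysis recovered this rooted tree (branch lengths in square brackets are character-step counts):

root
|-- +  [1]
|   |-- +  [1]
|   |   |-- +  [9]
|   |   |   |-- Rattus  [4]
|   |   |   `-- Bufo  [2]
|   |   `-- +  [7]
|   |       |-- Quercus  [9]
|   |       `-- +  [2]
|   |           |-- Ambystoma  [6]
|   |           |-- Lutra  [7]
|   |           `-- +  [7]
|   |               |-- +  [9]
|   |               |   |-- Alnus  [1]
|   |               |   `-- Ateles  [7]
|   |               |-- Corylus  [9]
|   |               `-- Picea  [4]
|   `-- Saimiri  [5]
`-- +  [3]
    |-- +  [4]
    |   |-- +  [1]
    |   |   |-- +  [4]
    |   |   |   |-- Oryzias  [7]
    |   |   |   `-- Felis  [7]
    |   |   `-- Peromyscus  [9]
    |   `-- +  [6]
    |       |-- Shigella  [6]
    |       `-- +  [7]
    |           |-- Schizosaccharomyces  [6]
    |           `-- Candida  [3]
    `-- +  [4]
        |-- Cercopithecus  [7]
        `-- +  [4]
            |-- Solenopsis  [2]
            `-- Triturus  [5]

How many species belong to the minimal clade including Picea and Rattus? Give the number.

9

The MRCA of Picea and Rattus is the node subtending ((Rattus,Bufo),(Quercus,(Ambystoma,Lutra,((Alnus,Ateles),Corylus,Picea)))).
That clade contains 9 terminal taxa: Alnus, Ambystoma, Ateles, Bufo, Corylus, Lutra, Picea, Quercus, Rattus.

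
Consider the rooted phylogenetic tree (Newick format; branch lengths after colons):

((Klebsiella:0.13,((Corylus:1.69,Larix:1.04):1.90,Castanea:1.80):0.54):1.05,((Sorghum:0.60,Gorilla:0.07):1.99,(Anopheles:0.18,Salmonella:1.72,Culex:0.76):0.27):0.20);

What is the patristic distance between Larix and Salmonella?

6.72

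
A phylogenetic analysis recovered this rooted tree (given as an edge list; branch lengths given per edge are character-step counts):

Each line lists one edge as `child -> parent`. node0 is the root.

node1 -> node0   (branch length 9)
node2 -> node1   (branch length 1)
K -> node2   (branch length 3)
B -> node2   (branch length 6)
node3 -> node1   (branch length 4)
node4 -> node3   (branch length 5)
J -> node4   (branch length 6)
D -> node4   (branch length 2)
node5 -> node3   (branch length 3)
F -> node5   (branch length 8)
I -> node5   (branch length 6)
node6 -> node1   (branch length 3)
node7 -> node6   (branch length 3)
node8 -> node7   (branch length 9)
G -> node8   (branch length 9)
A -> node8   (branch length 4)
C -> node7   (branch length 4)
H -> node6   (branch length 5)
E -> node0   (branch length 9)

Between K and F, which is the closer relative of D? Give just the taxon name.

F

The MRCA of D and F subtends ((J,D),(F,I)) (4 taxa).
The MRCA of D and K subtends ((K,B),((J,D),(F,I)),(((G,A),C),H)) (10 taxa).
The first is nested inside the second, so D shares a more recent common ancestor with F.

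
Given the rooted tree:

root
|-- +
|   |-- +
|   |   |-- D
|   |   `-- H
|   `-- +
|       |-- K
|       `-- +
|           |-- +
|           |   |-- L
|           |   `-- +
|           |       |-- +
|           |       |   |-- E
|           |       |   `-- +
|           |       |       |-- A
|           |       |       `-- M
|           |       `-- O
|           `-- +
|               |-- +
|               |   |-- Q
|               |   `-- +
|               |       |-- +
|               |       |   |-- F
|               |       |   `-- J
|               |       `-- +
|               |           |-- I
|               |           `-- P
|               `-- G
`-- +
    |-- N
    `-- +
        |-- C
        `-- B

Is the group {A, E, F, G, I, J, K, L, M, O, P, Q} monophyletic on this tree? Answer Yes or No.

Yes

The most recent common ancestor of these taxa subtends (K,((L,((E,(A,M)),O)),((Q,((F,J),(I,P))),G))).
That clade has exactly 12 tips — every listed taxon and nothing else — so the group is monophyletic.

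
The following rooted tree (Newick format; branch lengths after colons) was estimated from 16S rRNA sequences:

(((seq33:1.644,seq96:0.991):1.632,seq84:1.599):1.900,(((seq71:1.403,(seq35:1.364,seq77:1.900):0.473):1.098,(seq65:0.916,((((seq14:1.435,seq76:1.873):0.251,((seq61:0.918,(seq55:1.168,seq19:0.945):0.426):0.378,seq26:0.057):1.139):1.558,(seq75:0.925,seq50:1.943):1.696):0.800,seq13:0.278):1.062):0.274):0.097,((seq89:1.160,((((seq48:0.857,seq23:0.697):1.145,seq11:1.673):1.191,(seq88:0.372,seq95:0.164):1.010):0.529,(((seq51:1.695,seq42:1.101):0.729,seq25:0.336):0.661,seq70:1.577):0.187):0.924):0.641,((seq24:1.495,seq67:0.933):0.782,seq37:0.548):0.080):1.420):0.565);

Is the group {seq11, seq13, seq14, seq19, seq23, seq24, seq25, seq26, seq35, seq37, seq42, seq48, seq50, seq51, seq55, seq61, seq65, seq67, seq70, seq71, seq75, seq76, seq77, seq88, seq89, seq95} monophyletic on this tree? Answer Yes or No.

The most recent common ancestor of these taxa subtends (((seq71,(seq35,seq77)),(seq65,((((seq14,seq76),((seq61,(seq55,seq19)),seq26)),(seq75,seq50)),seq13))),((seq89,((((seq48,seq23),seq11),(seq88,seq95)),(((seq51,seq42),seq25),seq70))),((seq24,seq67),seq37))).
That clade has exactly 26 tips — every listed taxon and nothing else — so the group is monophyletic.

Yes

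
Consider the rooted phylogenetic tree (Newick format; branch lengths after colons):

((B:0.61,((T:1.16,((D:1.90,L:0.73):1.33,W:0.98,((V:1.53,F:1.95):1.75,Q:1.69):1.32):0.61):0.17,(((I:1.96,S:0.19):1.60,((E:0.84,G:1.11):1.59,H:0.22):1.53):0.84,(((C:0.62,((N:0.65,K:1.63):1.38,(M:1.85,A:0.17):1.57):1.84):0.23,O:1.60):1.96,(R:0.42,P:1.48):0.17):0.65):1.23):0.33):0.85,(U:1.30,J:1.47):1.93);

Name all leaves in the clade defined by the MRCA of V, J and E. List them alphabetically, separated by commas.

A, B, C, D, E, F, G, H, I, J, K, L, M, N, O, P, Q, R, S, T, U, V, W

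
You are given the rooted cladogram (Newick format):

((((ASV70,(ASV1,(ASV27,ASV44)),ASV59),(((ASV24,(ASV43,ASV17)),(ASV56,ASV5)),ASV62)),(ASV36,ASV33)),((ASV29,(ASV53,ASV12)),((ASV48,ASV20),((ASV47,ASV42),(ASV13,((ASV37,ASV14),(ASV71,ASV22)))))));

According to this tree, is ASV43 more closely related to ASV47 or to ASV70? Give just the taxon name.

ASV70

The MRCA of ASV43 and ASV70 subtends ((ASV70,(ASV1,(ASV27,ASV44)),ASV59),(((ASV24,(ASV43,ASV17)),(ASV56,ASV5)),ASV62)) (11 taxa).
The MRCA of ASV43 and ASV47 is the root, subtending the entire tree (25 taxa).
The first is nested inside the second, so ASV43 shares a more recent common ancestor with ASV70.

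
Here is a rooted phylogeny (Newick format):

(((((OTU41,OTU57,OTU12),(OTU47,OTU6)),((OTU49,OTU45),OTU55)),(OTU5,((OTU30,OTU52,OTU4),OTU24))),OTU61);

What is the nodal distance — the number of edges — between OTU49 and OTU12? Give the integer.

6

The MRCA of OTU49 and OTU12 is the node subtending (((OTU41,OTU57,OTU12),(OTU47,OTU6)),((OTU49,OTU45),OTU55)).
From OTU49 up to that node: 3 branches. From OTU12 up to the same node: 3 branches. Total: 3 + 3 = 6.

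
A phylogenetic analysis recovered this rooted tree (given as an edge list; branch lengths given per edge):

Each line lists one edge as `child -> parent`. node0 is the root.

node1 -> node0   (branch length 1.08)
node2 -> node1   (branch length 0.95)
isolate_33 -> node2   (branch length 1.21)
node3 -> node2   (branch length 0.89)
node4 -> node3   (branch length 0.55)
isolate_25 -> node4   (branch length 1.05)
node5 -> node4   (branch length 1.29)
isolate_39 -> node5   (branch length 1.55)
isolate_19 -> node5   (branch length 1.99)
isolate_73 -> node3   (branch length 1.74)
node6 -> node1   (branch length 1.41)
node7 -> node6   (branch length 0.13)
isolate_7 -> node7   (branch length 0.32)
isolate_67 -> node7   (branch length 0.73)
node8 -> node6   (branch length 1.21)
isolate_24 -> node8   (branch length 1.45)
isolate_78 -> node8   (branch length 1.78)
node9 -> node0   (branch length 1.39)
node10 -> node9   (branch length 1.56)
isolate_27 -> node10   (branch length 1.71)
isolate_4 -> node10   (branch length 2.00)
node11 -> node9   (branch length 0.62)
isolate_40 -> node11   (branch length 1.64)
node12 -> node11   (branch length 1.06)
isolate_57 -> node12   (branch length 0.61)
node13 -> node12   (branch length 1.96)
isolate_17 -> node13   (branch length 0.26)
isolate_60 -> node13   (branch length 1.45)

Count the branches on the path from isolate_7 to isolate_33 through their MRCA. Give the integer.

5

The MRCA of isolate_7 and isolate_33 is the node subtending ((isolate_33,((isolate_25,(isolate_39,isolate_19)),isolate_73)),((isolate_7,isolate_67),(isolate_24,isolate_78))).
From isolate_7 up to that node: 3 branches. From isolate_33 up to the same node: 2 branches. Total: 3 + 2 = 5.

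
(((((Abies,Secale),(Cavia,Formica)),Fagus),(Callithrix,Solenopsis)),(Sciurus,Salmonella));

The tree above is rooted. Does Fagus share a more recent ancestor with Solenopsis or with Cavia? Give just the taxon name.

Cavia

The MRCA of Fagus and Cavia subtends (((Abies,Secale),(Cavia,Formica)),Fagus) (5 taxa).
The MRCA of Fagus and Solenopsis subtends ((((Abies,Secale),(Cavia,Formica)),Fagus),(Callithrix,Solenopsis)) (7 taxa).
The first is nested inside the second, so Fagus shares a more recent common ancestor with Cavia.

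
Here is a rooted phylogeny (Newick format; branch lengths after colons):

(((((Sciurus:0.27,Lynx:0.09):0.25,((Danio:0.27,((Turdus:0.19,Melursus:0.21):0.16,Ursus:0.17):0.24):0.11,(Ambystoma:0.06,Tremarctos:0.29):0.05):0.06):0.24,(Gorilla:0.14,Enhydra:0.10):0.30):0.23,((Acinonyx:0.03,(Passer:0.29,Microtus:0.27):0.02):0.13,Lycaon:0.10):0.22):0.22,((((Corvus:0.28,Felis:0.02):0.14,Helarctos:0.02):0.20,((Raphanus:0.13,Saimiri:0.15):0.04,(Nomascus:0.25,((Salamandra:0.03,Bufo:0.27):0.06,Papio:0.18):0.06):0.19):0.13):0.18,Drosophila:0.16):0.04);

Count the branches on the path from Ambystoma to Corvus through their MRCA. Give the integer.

11

The MRCA of Ambystoma and Corvus is the root of the tree.
From Ambystoma up to that node: 6 branches. From Corvus up to the same node: 5 branches. Total: 6 + 5 = 11.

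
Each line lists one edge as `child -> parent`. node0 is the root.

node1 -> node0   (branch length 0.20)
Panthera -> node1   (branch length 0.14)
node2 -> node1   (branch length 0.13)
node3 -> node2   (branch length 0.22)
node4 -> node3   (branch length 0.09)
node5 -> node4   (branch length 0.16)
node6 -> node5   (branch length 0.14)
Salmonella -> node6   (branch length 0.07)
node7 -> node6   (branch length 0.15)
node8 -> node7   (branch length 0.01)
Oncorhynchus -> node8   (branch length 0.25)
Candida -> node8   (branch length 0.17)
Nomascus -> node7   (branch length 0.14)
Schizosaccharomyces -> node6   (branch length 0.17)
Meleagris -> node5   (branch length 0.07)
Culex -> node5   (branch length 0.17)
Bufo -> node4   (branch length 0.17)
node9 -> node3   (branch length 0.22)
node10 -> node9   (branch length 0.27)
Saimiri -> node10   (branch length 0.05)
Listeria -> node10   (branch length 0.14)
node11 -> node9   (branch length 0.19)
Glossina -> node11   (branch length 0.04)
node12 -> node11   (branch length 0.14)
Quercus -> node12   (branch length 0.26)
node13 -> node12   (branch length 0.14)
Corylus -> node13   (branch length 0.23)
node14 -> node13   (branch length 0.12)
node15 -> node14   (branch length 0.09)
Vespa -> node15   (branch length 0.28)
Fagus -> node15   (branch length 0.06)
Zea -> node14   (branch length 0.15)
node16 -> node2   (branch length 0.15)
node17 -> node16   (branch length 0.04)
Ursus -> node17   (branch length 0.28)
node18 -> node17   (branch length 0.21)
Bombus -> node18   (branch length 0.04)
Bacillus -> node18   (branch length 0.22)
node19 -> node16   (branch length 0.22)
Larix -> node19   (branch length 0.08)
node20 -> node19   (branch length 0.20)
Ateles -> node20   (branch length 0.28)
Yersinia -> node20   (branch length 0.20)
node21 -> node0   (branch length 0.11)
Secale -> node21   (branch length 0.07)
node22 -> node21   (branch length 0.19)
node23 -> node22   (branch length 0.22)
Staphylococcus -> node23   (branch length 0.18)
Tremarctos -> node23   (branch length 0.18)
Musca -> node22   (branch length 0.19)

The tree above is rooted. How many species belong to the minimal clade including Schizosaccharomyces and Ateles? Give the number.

The MRCA of Schizosaccharomyces and Ateles is the node subtending (((((Salmonella,((Oncorhynchus,Candida),Nomascus),Schizosaccharomyces),Meleagris,Culex),Bufo),((Saimiri,Listeria),(Glossina,(Quercus,(Corylus,((Vespa,Fagus),Zea)))))),((Ursus,(Bombus,Bacillus)),(Larix,(Ateles,Yersinia)))).
That clade contains 22 terminal taxa: Ateles, Bacillus, Bombus, Bufo, Candida, Corylus, Culex, Fagus, Glossina, Larix, Listeria, Meleagris, Nomascus, Oncorhynchus, Quercus, Saimiri, Salmonella, Schizosaccharomyces, Ursus, Vespa, Yersinia, Zea.

22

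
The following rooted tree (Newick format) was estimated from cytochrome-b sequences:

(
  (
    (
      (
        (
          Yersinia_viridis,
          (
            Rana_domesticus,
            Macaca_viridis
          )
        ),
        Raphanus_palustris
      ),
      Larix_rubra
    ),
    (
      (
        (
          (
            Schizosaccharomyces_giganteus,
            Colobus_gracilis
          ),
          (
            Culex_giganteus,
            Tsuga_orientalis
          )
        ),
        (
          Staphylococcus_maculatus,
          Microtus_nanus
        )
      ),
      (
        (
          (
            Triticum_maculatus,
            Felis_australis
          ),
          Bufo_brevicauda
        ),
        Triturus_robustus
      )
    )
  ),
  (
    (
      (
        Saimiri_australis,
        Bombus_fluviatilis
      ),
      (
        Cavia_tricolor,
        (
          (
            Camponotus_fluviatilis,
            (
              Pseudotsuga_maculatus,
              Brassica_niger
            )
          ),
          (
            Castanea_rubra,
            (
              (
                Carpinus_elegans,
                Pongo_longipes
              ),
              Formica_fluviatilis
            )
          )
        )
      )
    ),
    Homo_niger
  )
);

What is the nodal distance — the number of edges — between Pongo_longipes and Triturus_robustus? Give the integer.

12

The MRCA of Pongo_longipes and Triturus_robustus is the root of the tree.
From Pongo_longipes up to that node: 8 branches. From Triturus_robustus up to the same node: 4 branches. Total: 8 + 4 = 12.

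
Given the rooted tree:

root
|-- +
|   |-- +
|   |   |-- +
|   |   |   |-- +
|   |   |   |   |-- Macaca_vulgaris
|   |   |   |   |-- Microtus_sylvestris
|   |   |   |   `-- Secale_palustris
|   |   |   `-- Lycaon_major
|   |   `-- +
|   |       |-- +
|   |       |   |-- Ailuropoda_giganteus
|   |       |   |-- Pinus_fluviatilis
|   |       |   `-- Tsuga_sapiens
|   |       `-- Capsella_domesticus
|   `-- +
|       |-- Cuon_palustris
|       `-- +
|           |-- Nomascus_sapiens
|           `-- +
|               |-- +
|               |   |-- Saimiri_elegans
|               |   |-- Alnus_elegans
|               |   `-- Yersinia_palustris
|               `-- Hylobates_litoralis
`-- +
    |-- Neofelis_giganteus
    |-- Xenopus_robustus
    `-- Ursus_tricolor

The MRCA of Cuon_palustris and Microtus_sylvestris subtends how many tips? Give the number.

The MRCA of Cuon_palustris and Microtus_sylvestris is the node subtending ((((Macaca_vulgaris,Microtus_sylvestris,Secale_palustris),Lycaon_major),((Ailuropoda_giganteus,Pinus_fluviatilis,Tsuga_sapiens),Capsella_domesticus)),(Cuon_palustris,(Nomascus_sapiens,((Saimiri_elegans,Alnus_elegans,Yersinia_palustris),Hylobates_litoralis)))).
That clade contains 14 terminal taxa: Ailuropoda_giganteus, Alnus_elegans, Capsella_domesticus, Cuon_palustris, Hylobates_litoralis, Lycaon_major, Macaca_vulgaris, Microtus_sylvestris, Nomascus_sapiens, Pinus_fluviatilis, Saimiri_elegans, Secale_palustris, Tsuga_sapiens, Yersinia_palustris.

14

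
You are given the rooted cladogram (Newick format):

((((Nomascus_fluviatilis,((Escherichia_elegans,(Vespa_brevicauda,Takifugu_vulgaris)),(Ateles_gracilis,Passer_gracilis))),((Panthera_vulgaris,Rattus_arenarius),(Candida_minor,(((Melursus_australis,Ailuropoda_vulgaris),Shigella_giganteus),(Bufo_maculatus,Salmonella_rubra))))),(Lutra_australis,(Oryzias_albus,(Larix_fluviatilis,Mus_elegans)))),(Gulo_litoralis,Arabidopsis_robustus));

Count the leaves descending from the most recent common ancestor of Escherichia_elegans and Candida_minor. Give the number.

The MRCA of Escherichia_elegans and Candida_minor is the node subtending ((Nomascus_fluviatilis,((Escherichia_elegans,(Vespa_brevicauda,Takifugu_vulgaris)),(Ateles_gracilis,Passer_gracilis))),((Panthera_vulgaris,Rattus_arenarius),(Candida_minor,(((Melursus_australis,Ailuropoda_vulgaris),Shigella_giganteus),(Bufo_maculatus,Salmonella_rubra))))).
That clade contains 14 terminal taxa: Ailuropoda_vulgaris, Ateles_gracilis, Bufo_maculatus, Candida_minor, Escherichia_elegans, Melursus_australis, Nomascus_fluviatilis, Panthera_vulgaris, Passer_gracilis, Rattus_arenarius, Salmonella_rubra, Shigella_giganteus, Takifugu_vulgaris, Vespa_brevicauda.

14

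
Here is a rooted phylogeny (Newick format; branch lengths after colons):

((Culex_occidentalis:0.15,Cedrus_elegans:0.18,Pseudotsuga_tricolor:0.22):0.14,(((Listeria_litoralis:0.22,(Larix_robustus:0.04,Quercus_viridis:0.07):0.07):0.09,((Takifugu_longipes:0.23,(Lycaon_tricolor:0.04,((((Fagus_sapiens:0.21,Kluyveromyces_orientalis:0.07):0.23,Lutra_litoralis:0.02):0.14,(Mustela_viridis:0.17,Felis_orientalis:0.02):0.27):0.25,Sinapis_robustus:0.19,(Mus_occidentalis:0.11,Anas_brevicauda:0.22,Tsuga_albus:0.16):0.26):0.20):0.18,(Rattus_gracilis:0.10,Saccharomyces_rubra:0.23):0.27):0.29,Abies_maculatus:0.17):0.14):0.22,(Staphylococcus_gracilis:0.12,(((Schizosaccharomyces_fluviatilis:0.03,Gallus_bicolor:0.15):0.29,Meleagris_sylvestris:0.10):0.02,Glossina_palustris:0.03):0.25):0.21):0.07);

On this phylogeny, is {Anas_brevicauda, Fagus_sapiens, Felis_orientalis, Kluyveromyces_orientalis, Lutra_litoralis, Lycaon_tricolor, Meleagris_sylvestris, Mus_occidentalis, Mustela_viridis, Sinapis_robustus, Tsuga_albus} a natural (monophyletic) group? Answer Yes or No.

The MRCA of the listed taxa subtends (((Listeria_litoralis,(Larix_robustus,Quercus_viridis)),((Takifugu_longipes,(Lycaon_tricolor,((((Fagus_sapiens,Kluyveromyces_orientalis),Lutra_litoralis),(Mustela_viridis,Felis_orientalis)),Sinapis_robustus,(Mus_occidentalis,Anas_brevicauda,Tsuga_albus))),(Rattus_gracilis,Saccharomyces_rubra)),Abies_maculatus)),(Staphylococcus_gracilis,(((Schizosaccharomyces_fluviatilis,Gallus_bicolor),Meleagris_sylvestris),Glossina_palustris))).
That clade also contains Abies_maculatus, Gallus_bicolor, Glossina_palustris, Larix_robustus, Listeria_litoralis, Quercus_viridis, Rattus_gracilis, Saccharomyces_rubra, Schizosaccharomyces_fluviatilis, Staphylococcus_gracilis, Takifugu_longipes, which are not in the proposed group, so the group is not monophyletic.

No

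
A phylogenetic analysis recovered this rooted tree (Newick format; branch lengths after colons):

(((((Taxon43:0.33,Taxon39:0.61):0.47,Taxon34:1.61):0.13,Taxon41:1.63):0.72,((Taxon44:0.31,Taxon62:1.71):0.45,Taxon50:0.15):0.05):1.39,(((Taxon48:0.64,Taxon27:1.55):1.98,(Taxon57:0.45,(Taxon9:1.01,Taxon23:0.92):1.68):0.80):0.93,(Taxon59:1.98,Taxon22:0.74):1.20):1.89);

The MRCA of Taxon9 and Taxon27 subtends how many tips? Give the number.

The MRCA of Taxon9 and Taxon27 is the node subtending ((Taxon48,Taxon27),(Taxon57,(Taxon9,Taxon23))).
That clade contains 5 terminal taxa: Taxon23, Taxon27, Taxon48, Taxon57, Taxon9.

5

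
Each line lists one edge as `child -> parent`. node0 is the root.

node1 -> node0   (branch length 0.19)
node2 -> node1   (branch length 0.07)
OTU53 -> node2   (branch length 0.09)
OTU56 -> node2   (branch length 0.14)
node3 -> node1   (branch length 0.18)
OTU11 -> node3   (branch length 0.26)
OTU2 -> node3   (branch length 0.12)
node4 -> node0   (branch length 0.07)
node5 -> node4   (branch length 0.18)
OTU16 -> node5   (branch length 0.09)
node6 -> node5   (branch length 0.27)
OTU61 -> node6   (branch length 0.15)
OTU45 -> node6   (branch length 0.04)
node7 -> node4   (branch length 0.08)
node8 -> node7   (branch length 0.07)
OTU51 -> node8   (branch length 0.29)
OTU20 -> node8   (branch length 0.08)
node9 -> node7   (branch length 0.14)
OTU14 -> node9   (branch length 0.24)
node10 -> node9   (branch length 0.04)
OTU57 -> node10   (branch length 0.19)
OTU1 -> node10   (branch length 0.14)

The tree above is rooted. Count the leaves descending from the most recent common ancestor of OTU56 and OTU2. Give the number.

The MRCA of OTU56 and OTU2 is the node subtending ((OTU53,OTU56),(OTU11,OTU2)).
That clade contains 4 terminal taxa: OTU11, OTU2, OTU53, OTU56.

4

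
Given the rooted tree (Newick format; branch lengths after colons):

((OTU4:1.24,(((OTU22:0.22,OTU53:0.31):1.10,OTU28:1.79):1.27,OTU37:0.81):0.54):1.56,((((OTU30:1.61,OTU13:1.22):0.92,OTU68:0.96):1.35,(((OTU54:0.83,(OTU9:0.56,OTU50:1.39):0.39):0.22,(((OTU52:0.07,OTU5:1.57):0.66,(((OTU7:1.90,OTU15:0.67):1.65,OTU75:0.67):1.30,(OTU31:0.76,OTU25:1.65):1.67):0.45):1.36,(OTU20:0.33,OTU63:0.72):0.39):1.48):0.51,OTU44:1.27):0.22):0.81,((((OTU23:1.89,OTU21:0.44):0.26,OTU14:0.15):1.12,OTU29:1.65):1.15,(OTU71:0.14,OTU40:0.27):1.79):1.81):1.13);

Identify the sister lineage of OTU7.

OTU7 attaches to the tree at the node subtending (OTU7,OTU15).
The other lineage descending from that same node — the sister group — is the single tip OTU15.

OTU15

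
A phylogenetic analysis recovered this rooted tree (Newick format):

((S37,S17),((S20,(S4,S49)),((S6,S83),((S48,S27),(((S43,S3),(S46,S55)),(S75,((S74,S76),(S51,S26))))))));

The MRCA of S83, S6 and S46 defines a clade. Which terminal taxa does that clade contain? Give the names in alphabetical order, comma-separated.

S26, S27, S3, S43, S46, S48, S51, S55, S6, S74, S75, S76, S83

Tracing S83: it sits inside (S6,S83).
Tracing S6: it sits inside (S6,S83).
Tracing S46: it sits inside (S46,S55).
The smallest clade enclosing all 3 is ((S6,S83),((S48,S27),(((S43,S3),(S46,S55)),(S75,((S74,S76),(S51,S26)))))); the answer is its 13 terminal taxa in alphabetical order.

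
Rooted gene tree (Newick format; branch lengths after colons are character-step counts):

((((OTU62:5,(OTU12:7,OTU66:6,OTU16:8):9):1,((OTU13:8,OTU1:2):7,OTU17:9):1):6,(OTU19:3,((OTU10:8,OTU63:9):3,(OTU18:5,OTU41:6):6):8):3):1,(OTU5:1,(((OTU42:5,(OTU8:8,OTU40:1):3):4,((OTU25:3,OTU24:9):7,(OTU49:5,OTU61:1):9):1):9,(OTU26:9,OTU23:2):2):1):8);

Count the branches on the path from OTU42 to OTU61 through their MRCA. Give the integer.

5

The MRCA of OTU42 and OTU61 is the node subtending ((OTU42,(OTU8,OTU40)),((OTU25,OTU24),(OTU49,OTU61))).
From OTU42 up to that node: 2 branches. From OTU61 up to the same node: 3 branches. Total: 2 + 3 = 5.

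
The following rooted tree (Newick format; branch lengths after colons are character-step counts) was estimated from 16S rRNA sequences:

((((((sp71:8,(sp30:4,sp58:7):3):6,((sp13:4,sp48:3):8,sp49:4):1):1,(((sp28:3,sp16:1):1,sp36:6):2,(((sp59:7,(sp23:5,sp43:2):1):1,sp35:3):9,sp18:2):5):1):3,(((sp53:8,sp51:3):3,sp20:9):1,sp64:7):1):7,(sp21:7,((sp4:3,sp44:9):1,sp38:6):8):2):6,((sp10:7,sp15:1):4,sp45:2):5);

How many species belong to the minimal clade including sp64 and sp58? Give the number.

18

The MRCA of sp64 and sp58 is the node subtending ((((sp71,(sp30,sp58)),((sp13,sp48),sp49)),(((sp28,sp16),sp36),(((sp59,(sp23,sp43)),sp35),sp18))),(((sp53,sp51),sp20),sp64)).
That clade contains 18 terminal taxa: sp13, sp16, sp18, sp20, sp23, sp28, sp30, sp35, sp36, sp43, sp48, sp49, sp51, sp53, sp58, sp59, sp64, sp71.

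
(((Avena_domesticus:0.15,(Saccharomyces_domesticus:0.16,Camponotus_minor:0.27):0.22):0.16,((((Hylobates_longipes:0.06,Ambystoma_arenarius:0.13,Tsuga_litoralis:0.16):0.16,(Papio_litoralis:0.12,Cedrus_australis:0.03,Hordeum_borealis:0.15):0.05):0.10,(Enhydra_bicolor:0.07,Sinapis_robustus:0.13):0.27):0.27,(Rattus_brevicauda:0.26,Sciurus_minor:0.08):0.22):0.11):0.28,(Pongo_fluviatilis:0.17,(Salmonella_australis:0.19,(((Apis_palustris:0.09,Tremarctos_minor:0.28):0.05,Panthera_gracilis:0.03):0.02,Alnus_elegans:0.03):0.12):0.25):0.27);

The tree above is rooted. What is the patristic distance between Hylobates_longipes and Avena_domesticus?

1.01

The path runs Hylobates_longipes → … → MRCA → … → Avena_domesticus; the MRCA is the node subtending ((Avena_domesticus,(Saccharomyces_domesticus,Camponotus_minor)),((((Hylobates_longipes,Ambystoma_arenarius,Tsuga_litoralis),(Papio_litoralis,Cedrus_australis,Hordeum_borealis)),(Enhydra_bicolor,Sinapis_robustus)),(Rattus_brevicauda,Sciurus_minor))).
Branch lengths along that path: 0.06 + 0.16 + 0.10 + 0.27 + 0.11 + 0.16 + 0.15 = 1.01.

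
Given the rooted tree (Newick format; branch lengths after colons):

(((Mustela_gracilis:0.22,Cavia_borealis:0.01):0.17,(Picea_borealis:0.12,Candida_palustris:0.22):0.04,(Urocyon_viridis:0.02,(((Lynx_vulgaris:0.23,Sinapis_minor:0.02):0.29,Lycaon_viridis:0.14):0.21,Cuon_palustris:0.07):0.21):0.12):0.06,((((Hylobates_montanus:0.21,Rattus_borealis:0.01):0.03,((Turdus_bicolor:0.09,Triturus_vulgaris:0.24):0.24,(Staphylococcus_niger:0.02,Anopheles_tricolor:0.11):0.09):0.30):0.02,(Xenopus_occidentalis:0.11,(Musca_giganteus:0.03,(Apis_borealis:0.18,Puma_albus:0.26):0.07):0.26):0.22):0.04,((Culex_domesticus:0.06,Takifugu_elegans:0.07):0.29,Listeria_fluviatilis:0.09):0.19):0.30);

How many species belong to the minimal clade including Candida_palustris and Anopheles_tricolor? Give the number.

The MRCA of Candida_palustris and Anopheles_tricolor is the root, so the clade is the entire tree.
That clade contains 22 terminal taxa: Anopheles_tricolor, Apis_borealis, Candida_palustris, Cavia_borealis, Culex_domesticus, Cuon_palustris, Hylobates_montanus, Listeria_fluviatilis, Lycaon_viridis, Lynx_vulgaris, Musca_giganteus, Mustela_gracilis, Picea_borealis, Puma_albus, Rattus_borealis, Sinapis_minor, Staphylococcus_niger, Takifugu_elegans, Triturus_vulgaris, Turdus_bicolor, Urocyon_viridis, Xenopus_occidentalis.

22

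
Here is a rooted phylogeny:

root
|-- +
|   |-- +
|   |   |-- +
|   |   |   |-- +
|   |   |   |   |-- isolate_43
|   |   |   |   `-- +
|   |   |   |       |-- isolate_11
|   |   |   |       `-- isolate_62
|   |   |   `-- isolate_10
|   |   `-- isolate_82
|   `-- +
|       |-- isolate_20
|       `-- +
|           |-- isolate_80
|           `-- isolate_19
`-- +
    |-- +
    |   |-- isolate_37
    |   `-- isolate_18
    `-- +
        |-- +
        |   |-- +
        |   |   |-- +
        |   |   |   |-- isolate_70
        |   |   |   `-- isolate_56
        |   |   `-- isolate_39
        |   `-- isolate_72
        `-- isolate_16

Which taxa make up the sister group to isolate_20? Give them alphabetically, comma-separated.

isolate_19, isolate_80

isolate_20 attaches to the tree at the node subtending (isolate_20,(isolate_80,isolate_19)).
The other lineage descending from that same node — the sister group — is (isolate_80,isolate_19); its 2 tips in alphabetical order are the answer.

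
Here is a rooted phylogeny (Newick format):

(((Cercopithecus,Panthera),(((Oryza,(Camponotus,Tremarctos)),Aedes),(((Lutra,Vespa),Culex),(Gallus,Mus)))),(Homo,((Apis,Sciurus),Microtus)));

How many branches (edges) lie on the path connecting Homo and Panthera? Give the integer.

5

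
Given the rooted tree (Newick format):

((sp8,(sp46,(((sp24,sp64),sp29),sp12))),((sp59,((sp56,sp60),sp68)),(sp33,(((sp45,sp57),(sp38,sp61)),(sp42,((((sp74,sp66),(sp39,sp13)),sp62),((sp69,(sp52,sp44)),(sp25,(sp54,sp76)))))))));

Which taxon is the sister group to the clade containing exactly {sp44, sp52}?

sp69

The clade containing exactly {sp44, sp52} attaches to the tree at the node subtending (sp69,(sp52,sp44)).
The other lineage descending from that same node — the sister group — is the single tip sp69.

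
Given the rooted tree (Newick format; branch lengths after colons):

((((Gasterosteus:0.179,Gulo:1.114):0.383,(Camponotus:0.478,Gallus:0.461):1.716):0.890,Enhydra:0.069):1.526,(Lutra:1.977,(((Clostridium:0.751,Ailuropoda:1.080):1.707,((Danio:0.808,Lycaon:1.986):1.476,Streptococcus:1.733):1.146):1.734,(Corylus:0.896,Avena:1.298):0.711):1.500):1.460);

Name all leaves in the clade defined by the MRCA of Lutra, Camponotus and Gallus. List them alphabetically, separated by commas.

Ailuropoda, Avena, Camponotus, Clostridium, Corylus, Danio, Enhydra, Gallus, Gasterosteus, Gulo, Lutra, Lycaon, Streptococcus

Tracing Lutra: it sits inside (Lutra,(((Clostridium,Ailuropoda),((Danio,Lycaon),Streptococcus)),(Corylus,Avena))).
Tracing Camponotus: it sits inside (Camponotus,Gallus).
Tracing Gallus: it sits inside (Camponotus,Gallus).
The smallest clade enclosing all 3 is the whole tree (their MRCA is the root), so the answer is all 13 tips in alphabetical order.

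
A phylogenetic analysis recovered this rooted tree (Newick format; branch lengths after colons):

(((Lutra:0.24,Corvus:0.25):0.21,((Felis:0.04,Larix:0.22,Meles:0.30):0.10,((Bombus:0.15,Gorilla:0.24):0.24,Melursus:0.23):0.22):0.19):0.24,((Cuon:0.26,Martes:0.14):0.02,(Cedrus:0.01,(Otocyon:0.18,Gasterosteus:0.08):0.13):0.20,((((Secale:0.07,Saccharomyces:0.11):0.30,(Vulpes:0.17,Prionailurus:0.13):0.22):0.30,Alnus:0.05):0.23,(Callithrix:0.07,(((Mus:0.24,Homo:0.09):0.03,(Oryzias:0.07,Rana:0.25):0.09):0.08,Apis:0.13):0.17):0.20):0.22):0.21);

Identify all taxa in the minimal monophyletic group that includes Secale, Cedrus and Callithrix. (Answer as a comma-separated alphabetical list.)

Alnus, Apis, Callithrix, Cedrus, Cuon, Gasterosteus, Homo, Martes, Mus, Oryzias, Otocyon, Prionailurus, Rana, Saccharomyces, Secale, Vulpes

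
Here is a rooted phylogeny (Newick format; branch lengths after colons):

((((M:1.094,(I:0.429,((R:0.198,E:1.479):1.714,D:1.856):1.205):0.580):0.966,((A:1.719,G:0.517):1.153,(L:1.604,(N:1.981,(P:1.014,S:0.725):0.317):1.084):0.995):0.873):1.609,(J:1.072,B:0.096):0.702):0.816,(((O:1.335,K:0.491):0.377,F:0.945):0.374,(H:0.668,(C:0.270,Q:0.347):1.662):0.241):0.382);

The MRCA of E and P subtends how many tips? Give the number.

11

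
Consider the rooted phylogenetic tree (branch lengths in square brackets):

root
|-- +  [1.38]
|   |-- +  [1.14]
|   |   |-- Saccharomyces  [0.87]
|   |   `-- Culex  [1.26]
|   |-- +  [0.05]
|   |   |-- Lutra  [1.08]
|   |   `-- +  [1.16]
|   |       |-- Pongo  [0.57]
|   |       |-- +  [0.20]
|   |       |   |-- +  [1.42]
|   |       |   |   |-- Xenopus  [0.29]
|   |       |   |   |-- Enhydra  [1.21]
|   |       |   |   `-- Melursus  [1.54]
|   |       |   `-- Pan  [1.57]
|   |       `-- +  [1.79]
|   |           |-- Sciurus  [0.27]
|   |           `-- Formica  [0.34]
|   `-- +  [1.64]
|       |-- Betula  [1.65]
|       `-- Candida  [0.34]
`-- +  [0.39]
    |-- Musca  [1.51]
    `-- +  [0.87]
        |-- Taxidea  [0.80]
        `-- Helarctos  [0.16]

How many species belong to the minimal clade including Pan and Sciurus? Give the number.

7

The MRCA of Pan and Sciurus is the node subtending (Pongo,((Xenopus,Enhydra,Melursus),Pan),(Sciurus,Formica)).
That clade contains 7 terminal taxa: Enhydra, Formica, Melursus, Pan, Pongo, Sciurus, Xenopus.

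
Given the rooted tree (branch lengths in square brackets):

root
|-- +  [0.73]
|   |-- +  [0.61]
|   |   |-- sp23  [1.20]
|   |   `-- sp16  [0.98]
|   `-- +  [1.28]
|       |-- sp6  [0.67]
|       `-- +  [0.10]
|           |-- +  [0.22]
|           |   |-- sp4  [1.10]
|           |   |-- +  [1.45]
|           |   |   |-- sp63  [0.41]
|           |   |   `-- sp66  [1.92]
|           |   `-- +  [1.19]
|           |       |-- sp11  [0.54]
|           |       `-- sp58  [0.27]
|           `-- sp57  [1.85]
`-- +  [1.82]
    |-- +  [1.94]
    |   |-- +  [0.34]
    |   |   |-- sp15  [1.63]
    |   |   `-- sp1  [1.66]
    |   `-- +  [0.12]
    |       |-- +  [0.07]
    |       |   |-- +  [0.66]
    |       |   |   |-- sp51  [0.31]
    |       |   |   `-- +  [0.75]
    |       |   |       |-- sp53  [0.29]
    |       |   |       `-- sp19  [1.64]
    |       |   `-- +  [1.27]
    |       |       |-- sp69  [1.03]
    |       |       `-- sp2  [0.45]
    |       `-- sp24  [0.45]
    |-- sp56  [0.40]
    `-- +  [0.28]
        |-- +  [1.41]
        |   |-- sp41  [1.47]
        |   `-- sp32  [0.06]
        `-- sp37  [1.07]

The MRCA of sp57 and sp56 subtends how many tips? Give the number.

21

The MRCA of sp57 and sp56 is the root, so the clade is the entire tree.
That clade contains 21 terminal taxa: sp1, sp11, sp15, sp16, sp19, sp2, sp23, sp24, sp32, sp37, sp4, sp41, sp51, sp53, sp56, sp57, sp58, sp6, sp63, sp66, sp69.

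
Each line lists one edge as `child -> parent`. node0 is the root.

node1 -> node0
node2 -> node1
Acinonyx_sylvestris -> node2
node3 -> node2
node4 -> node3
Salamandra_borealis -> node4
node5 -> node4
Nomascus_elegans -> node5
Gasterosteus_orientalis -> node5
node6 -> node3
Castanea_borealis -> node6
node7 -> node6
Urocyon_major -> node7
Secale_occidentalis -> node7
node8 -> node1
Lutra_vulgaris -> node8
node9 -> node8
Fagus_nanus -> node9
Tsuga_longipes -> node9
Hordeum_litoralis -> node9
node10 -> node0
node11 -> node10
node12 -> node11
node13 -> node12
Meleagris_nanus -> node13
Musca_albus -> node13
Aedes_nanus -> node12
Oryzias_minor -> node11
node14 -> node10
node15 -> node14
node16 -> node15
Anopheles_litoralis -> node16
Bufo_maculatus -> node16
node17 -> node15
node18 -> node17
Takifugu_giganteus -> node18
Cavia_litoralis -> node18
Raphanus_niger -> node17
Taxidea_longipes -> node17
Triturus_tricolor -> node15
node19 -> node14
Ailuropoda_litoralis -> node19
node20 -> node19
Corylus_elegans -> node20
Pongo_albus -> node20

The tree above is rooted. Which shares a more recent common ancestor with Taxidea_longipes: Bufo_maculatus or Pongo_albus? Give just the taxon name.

Bufo_maculatus

The MRCA of Taxidea_longipes and Bufo_maculatus subtends ((Anopheles_litoralis,Bufo_maculatus),((Takifugu_giganteus,Cavia_litoralis),Raphanus_niger,Taxidea_longipes),Triturus_tricolor) (7 taxa).
The MRCA of Taxidea_longipes and Pongo_albus subtends (((Anopheles_litoralis,Bufo_maculatus),((Takifugu_giganteus,Cavia_litoralis),Raphanus_niger,Taxidea_longipes),Triturus_tricolor),(Ailuropoda_litoralis,(Corylus_elegans,Pongo_albus))) (10 taxa).
The first is nested inside the second, so Taxidea_longipes shares a more recent common ancestor with Bufo_maculatus.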